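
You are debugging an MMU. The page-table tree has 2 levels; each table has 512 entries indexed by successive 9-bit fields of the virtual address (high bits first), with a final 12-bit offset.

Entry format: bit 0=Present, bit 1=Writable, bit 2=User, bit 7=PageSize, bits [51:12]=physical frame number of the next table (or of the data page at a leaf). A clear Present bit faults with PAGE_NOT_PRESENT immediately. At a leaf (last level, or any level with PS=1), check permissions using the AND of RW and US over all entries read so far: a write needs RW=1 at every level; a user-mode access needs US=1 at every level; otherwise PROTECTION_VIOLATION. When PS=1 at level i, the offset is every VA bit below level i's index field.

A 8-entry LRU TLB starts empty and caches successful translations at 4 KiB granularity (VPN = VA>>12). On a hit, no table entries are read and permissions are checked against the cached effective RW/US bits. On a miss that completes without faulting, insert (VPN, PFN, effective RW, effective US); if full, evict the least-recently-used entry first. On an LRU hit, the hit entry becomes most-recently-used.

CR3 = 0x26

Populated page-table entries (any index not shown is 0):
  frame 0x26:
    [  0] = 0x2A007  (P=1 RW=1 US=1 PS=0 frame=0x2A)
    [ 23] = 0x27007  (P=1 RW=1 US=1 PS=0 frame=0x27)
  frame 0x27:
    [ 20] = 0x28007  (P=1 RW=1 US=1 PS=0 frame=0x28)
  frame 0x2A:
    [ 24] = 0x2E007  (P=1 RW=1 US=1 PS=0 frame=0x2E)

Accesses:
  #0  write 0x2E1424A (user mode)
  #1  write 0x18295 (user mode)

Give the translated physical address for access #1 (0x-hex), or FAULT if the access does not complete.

Trace:
#0 VA=0x2E1424A (w,user):
  [0] read 0x26 idx=23: raw=0x27007 flags P=1 W=1 U=1 S=0
  [1] read 0x27 idx=20: raw=0x28007 flags P=1 W=1 U=1 S=0
  → PA=0x2824A  (2 entries read)
#1 VA=0x18295 (w,user):
  [0] read 0x26 idx=0: raw=0x2A007 flags P=1 W=1 U=1 S=0
  [1] read 0x2A idx=24: raw=0x2E007 flags P=1 W=1 U=1 S=0
  → PA=0x2E295  (2 entries read)

Access #1 PA: 0x2E295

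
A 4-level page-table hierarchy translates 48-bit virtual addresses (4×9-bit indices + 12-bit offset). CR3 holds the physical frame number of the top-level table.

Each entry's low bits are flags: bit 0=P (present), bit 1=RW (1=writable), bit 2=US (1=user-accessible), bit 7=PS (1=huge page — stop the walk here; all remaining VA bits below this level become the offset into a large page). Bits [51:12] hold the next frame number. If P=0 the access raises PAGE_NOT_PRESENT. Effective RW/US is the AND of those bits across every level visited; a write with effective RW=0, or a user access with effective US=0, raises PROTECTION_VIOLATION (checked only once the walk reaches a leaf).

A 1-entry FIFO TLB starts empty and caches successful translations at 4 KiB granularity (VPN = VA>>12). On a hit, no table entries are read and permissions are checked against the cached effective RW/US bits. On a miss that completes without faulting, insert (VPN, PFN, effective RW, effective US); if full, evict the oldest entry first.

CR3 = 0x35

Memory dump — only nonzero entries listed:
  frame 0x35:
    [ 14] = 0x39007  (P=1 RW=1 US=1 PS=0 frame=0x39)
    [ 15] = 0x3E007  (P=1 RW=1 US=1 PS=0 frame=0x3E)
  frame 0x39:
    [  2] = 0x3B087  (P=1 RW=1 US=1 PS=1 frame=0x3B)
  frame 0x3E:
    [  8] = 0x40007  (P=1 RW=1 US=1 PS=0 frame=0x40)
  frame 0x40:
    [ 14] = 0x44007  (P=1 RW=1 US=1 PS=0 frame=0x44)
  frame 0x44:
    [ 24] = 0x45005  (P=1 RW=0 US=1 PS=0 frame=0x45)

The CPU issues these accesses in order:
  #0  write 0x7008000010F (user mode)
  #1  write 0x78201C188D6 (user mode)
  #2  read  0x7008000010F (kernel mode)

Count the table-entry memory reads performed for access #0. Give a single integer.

Per-access translation:
#0 VA=0x7008000010F (w,user):
  lvl0: tbl 0x35, slot 14 ⇒ 0x39007 (P1/RW1/US1/PS0)
  lvl1: tbl 0x39, slot 2 ⇒ 0x3B087 (P1/RW1/US1/PS1)
  → PA=0x3B10F (huge @L1)  (2 entries read)
#1 VA=0x78201C188D6 (w,user):
  lvl0: tbl 0x35, slot 15 ⇒ 0x3E007 (P1/RW1/US1/PS0)
  lvl1: tbl 0x3E, slot 8 ⇒ 0x40007 (P1/RW1/US1/PS0)
  lvl2: tbl 0x40, slot 14 ⇒ 0x44007 (P1/RW1/US1/PS0)
  lvl3: tbl 0x44, slot 24 ⇒ 0x45005 (P1/RW0/US1/PS0)
  ✗ PROTECTION_VIOLATION  [4 reads]
#2 VA=0x7008000010F (r,kernel):
  TLB hit vpn=0x70080000 → PA=0x3B10F

Entries read for #0: 2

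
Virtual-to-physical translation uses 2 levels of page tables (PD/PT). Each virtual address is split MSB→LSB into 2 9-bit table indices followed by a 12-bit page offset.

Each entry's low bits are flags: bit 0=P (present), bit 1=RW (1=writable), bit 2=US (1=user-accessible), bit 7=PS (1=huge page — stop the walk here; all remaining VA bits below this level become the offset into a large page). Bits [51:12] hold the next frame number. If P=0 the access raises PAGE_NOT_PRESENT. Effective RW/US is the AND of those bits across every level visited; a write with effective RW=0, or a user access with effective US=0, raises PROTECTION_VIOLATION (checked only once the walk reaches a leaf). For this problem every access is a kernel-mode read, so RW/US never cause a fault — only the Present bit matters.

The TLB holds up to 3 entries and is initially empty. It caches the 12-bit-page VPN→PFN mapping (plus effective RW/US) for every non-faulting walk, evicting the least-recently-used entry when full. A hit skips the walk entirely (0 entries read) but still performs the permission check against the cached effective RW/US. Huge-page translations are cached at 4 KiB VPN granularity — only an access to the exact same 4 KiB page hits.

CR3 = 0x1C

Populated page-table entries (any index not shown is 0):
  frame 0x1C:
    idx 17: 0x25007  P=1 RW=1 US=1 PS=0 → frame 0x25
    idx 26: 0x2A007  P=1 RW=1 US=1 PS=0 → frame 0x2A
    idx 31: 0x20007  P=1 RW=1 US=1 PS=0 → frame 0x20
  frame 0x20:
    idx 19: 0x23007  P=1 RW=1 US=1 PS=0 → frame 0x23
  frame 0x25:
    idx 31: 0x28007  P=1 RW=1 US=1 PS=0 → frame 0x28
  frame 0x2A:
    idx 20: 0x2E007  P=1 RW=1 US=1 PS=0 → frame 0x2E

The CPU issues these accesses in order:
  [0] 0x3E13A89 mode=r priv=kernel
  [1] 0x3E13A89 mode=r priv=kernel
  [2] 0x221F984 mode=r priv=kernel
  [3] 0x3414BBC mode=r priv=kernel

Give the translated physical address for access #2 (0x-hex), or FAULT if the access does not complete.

Per-access translation:
#0 VA=0x3E13A89 (r,kernel):
  [0] read 0x1C idx=31: raw=0x20007 flags P=1 W=1 U=1 S=0
  [1] read 0x20 idx=19: raw=0x23007 flags P=1 W=1 U=1 S=0
  → PA=0x23A89  (2 entries read)
#1 VA=0x3E13A89 (r,kernel):
  TLB hit vpn=0x3E13 → PA=0x23A89
#2 VA=0x221F984 (r,kernel):
  [0] read 0x1C idx=17: raw=0x25007 flags P=1 W=1 U=1 S=0
  [1] read 0x25 idx=31: raw=0x28007 flags P=1 W=1 U=1 S=0
  → PA=0x28984  (2 entries read)
#3 VA=0x3414BBC (r,kernel):
  [0] read 0x1C idx=26: raw=0x2A007 flags P=1 W=1 U=1 S=0
  [1] read 0x2A idx=20: raw=0x2E007 flags P=1 W=1 U=1 S=0
  → PA=0x2EBBC  (2 entries read)

Access #2 PA: 0x28984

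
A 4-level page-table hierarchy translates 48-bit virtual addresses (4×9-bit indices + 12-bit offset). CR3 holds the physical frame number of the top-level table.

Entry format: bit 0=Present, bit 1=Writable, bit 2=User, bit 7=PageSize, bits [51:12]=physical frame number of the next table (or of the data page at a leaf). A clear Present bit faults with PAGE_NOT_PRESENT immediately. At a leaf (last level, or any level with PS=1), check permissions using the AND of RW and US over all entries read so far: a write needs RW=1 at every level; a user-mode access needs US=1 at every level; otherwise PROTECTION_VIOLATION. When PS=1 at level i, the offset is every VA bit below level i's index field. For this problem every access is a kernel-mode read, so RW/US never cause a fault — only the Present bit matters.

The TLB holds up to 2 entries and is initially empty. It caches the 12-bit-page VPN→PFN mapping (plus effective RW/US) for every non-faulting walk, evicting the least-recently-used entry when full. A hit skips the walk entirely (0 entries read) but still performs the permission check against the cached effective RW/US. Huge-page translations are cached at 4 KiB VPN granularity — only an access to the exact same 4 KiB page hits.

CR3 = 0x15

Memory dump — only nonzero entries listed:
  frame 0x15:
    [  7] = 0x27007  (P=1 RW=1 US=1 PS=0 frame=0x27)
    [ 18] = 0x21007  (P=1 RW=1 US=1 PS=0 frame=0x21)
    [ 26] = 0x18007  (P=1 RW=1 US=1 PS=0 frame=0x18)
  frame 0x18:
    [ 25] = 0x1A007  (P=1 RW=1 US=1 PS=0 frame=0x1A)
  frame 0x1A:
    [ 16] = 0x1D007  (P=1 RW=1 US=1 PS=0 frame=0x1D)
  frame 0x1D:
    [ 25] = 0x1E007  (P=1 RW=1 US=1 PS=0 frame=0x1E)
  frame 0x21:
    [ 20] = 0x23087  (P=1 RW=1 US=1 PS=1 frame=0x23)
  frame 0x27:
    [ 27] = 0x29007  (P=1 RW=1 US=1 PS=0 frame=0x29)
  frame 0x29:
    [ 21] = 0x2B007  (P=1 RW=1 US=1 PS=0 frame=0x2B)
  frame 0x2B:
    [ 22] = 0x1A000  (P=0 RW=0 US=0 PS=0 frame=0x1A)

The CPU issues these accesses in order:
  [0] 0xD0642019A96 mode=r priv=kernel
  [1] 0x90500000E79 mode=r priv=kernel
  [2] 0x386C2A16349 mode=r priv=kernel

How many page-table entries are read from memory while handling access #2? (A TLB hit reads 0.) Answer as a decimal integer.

Trace:
#0 VA=0xD0642019A96 (r,kernel):
  L0: frame=0x15 idx=26 entry=0x18007 [P=1 RW=1 US=1 PS=0]
  L1: frame=0x18 idx=25 entry=0x1A007 [P=1 RW=1 US=1 PS=0]
  L2: frame=0x1A idx=16 entry=0x1D007 [P=1 RW=1 US=1 PS=0]
  L3: frame=0x1D idx=25 entry=0x1E007 [P=1 RW=1 US=1 PS=0]
  ⇒ phys 0x1EA96  [4 reads]
#1 VA=0x90500000E79 (r,kernel):
  L0: frame=0x15 idx=18 entry=0x21007 [P=1 RW=1 US=1 PS=0]
  L1: frame=0x21 idx=20 entry=0x23087 [P=1 RW=1 US=1 PS=1]
  ⇒ phys 0x23E79 (huge @L1)  [2 reads]
#2 VA=0x386C2A16349 (r,kernel):
  L0: frame=0x15 idx=7 entry=0x27007 [P=1 RW=1 US=1 PS=0]
  L1: frame=0x27 idx=27 entry=0x29007 [P=1 RW=1 US=1 PS=0]
  L2: frame=0x29 idx=21 entry=0x2B007 [P=1 RW=1 US=1 PS=0]
  L3: frame=0x2B idx=22 entry=0x1A000 [P=0 RW=0 US=0 PS=0]
  → PAGE_NOT_PRESENT  (4 entries read)

Entries read for #2: 4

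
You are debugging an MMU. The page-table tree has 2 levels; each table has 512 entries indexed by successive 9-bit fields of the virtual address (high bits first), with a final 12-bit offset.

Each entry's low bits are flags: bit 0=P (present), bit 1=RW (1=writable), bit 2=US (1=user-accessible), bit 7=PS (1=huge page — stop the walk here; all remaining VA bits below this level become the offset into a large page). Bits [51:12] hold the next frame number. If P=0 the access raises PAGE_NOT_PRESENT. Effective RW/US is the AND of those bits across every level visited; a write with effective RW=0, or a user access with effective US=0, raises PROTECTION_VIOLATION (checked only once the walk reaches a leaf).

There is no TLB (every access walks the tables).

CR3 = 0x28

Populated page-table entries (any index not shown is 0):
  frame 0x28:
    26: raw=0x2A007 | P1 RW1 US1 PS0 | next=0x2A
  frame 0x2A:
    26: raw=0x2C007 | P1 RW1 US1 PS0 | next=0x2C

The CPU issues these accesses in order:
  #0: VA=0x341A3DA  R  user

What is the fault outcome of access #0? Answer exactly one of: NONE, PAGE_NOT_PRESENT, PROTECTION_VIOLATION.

Walk each access:
#0 VA=0x341A3DA (r,user):
  [0] read 0x28 idx=26: raw=0x2A007 flags P=1 W=1 U=1 S=0
  [1] read 0x2A idx=26: raw=0x2C007 flags P=1 W=1 U=1 S=0
  ⇒ phys 0x2C3DA  [2 reads]

Access #0 fault: NONE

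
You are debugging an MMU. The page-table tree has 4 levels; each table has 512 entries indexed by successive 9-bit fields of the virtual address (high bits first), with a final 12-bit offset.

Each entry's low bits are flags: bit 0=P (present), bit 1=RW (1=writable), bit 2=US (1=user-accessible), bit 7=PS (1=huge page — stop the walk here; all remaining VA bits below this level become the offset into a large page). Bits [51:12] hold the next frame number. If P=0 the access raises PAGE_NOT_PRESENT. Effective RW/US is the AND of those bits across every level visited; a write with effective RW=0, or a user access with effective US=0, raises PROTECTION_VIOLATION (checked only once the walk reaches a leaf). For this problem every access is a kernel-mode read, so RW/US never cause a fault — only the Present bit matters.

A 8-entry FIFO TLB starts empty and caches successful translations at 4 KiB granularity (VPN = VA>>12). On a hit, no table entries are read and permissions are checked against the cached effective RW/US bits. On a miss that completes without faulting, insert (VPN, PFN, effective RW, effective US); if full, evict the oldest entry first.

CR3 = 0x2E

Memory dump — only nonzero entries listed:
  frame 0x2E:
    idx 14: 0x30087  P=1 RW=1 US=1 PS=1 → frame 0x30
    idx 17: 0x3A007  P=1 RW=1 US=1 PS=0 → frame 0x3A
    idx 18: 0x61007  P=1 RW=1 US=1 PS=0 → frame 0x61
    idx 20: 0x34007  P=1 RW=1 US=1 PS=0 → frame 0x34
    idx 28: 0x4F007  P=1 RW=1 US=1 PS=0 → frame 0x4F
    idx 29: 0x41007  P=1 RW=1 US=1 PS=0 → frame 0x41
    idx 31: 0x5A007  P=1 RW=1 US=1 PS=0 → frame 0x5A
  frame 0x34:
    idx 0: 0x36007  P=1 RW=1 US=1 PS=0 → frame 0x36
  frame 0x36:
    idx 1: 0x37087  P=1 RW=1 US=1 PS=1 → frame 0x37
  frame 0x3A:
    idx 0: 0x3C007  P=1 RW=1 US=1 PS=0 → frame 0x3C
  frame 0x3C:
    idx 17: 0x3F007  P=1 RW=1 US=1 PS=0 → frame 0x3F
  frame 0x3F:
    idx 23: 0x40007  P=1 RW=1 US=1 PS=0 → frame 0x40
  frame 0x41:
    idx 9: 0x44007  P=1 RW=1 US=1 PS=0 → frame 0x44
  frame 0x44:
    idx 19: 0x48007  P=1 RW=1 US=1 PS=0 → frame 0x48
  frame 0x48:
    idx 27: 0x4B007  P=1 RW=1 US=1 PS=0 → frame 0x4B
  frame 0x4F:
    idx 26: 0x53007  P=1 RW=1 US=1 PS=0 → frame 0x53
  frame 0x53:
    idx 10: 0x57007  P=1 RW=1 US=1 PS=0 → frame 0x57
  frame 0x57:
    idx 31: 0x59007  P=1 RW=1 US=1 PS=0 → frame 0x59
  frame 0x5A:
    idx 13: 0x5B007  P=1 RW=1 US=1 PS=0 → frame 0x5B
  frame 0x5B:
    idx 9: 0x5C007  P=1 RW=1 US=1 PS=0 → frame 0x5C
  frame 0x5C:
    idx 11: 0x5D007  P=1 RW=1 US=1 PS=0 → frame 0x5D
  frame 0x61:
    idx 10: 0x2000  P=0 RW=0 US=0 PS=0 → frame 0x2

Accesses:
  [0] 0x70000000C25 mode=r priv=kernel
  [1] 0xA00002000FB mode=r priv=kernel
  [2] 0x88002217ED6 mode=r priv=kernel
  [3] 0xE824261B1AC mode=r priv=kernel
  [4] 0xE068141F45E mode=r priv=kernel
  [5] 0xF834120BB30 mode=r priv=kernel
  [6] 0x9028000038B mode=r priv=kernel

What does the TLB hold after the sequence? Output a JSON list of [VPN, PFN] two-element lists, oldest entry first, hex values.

Trace:
#0 VA=0x70000000C25 (r,kernel):
  lvl0: tbl 0x2E, slot 14 ⇒ 0x30087 (P1/RW1/US1/PS1)
  ✓ 0x30C25 (huge @L0)  — 1 lookups
#1 VA=0xA00002000FB (r,kernel):
  lvl0: tbl 0x2E, slot 20 ⇒ 0x34007 (P1/RW1/US1/PS0)
  lvl1: tbl 0x34, slot 0 ⇒ 0x36007 (P1/RW1/US1/PS0)
  lvl2: tbl 0x36, slot 1 ⇒ 0x37087 (P1/RW1/US1/PS1)
  ✓ 0x370FB (huge @L2)  — 3 lookups
#2 VA=0x88002217ED6 (r,kernel):
  lvl0: tbl 0x2E, slot 17 ⇒ 0x3A007 (P1/RW1/US1/PS0)
  lvl1: tbl 0x3A, slot 0 ⇒ 0x3C007 (P1/RW1/US1/PS0)
  lvl2: tbl 0x3C, slot 17 ⇒ 0x3F007 (P1/RW1/US1/PS0)
  lvl3: tbl 0x3F, slot 23 ⇒ 0x40007 (P1/RW1/US1/PS0)
  ✓ 0x40ED6  — 4 lookups
#3 VA=0xE824261B1AC (r,kernel):
  lvl0: tbl 0x2E, slot 29 ⇒ 0x41007 (P1/RW1/US1/PS0)
  lvl1: tbl 0x41, slot 9 ⇒ 0x44007 (P1/RW1/US1/PS0)
  lvl2: tbl 0x44, slot 19 ⇒ 0x48007 (P1/RW1/US1/PS0)
  lvl3: tbl 0x48, slot 27 ⇒ 0x4B007 (P1/RW1/US1/PS0)
  ✓ 0x4B1AC  — 4 lookups
#4 VA=0xE068141F45E (r,kernel):
  lvl0: tbl 0x2E, slot 28 ⇒ 0x4F007 (P1/RW1/US1/PS0)
  lvl1: tbl 0x4F, slot 26 ⇒ 0x53007 (P1/RW1/US1/PS0)
  lvl2: tbl 0x53, slot 10 ⇒ 0x57007 (P1/RW1/US1/PS0)
  lvl3: tbl 0x57, slot 31 ⇒ 0x59007 (P1/RW1/US1/PS0)
  ✓ 0x5945E  — 4 lookups
#5 VA=0xF834120BB30 (r,kernel):
  lvl0: tbl 0x2E, slot 31 ⇒ 0x5A007 (P1/RW1/US1/PS0)
  lvl1: tbl 0x5A, slot 13 ⇒ 0x5B007 (P1/RW1/US1/PS0)
  lvl2: tbl 0x5B, slot 9 ⇒ 0x5C007 (P1/RW1/US1/PS0)
  lvl3: tbl 0x5C, slot 11 ⇒ 0x5D007 (P1/RW1/US1/PS0)
  ✓ 0x5DB30  — 4 lookups
#6 VA=0x9028000038B (r,kernel):
  lvl0: tbl 0x2E, slot 18 ⇒ 0x61007 (P1/RW1/US1/PS0)
  lvl1: tbl 0x61, slot 10 ⇒ 0x2000 (P0/RW0/US0/PS0)
  → PAGE_NOT_PRESENT  (2 entries read)

TLB: [["0x70000000", "0x30"], ["0xA0000200", "0x37"], ["0x88002217", "0x40"], ["0xE824261B", "0x4B"], ["0xE068141F", "0x59"], ["0xF834120B", "0x5D"]]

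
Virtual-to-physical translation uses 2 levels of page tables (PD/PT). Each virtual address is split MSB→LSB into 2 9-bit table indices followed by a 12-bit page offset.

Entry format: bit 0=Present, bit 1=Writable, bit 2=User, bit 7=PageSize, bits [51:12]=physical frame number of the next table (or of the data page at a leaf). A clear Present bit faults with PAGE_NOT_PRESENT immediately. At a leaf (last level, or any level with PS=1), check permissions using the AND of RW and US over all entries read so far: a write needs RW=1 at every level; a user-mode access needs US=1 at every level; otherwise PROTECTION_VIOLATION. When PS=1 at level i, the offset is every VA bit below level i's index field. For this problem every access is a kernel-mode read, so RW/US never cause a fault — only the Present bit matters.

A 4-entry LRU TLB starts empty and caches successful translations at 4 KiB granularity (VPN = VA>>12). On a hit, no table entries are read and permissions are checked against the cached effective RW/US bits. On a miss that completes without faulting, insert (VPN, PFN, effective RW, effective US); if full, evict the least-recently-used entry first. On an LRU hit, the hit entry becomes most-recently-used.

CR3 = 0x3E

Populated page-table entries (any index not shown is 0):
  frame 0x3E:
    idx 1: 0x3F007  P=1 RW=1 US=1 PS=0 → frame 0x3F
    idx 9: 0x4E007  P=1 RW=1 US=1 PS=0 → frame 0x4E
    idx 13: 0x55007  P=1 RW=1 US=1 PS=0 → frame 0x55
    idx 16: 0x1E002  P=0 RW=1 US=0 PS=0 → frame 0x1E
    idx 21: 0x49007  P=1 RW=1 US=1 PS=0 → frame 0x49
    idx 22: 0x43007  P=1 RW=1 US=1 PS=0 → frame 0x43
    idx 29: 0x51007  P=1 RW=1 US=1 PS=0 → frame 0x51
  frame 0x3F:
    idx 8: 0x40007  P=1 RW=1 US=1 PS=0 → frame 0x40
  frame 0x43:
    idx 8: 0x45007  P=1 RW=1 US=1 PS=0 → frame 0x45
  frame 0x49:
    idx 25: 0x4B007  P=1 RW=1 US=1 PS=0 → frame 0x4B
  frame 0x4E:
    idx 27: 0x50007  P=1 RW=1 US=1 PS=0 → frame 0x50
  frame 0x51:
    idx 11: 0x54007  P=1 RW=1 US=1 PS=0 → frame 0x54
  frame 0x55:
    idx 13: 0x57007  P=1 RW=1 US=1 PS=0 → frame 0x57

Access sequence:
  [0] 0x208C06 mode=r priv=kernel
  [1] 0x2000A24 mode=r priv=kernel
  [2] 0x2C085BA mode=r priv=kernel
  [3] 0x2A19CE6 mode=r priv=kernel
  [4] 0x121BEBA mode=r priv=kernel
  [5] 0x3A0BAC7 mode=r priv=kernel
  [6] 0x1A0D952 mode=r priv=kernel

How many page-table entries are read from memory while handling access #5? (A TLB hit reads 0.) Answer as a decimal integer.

Trace:
#0 VA=0x208C06 (r,kernel):
  [0] read 0x3E idx=1: raw=0x3F007 flags P=1 W=1 U=1 S=0
  [1] read 0x3F idx=8: raw=0x40007 flags P=1 W=1 U=1 S=0
  ⇒ phys 0x40C06  [2 reads]
#1 VA=0x2000A24 (r,kernel):
  [0] read 0x3E idx=16: raw=0x1E002 flags P=0 W=1 U=0 S=0
  ✗ PAGE_NOT_PRESENT  [1 reads]
#2 VA=0x2C085BA (r,kernel):
  [0] read 0x3E idx=22: raw=0x43007 flags P=1 W=1 U=1 S=0
  [1] read 0x43 idx=8: raw=0x45007 flags P=1 W=1 U=1 S=0
  ⇒ phys 0x455BA  [2 reads]
#3 VA=0x2A19CE6 (r,kernel):
  [0] read 0x3E idx=21: raw=0x49007 flags P=1 W=1 U=1 S=0
  [1] read 0x49 idx=25: raw=0x4B007 flags P=1 W=1 U=1 S=0
  ⇒ phys 0x4BCE6  [2 reads]
#4 VA=0x121BEBA (r,kernel):
  [0] read 0x3E idx=9: raw=0x4E007 flags P=1 W=1 U=1 S=0
  [1] read 0x4E idx=27: raw=0x50007 flags P=1 W=1 U=1 S=0
  ⇒ phys 0x50EBA  [2 reads]
#5 VA=0x3A0BAC7 (r,kernel):
  [0] read 0x3E idx=29: raw=0x51007 flags P=1 W=1 U=1 S=0
  [1] read 0x51 idx=11: raw=0x54007 flags P=1 W=1 U=1 S=0
  ⇒ phys 0x54AC7  [2 reads]
#6 VA=0x1A0D952 (r,kernel):
  [0] read 0x3E idx=13: raw=0x55007 flags P=1 W=1 U=1 S=0
  [1] read 0x55 idx=13: raw=0x57007 flags P=1 W=1 U=1 S=0
  ⇒ phys 0x57952  [2 reads]

Entries read for #5: 2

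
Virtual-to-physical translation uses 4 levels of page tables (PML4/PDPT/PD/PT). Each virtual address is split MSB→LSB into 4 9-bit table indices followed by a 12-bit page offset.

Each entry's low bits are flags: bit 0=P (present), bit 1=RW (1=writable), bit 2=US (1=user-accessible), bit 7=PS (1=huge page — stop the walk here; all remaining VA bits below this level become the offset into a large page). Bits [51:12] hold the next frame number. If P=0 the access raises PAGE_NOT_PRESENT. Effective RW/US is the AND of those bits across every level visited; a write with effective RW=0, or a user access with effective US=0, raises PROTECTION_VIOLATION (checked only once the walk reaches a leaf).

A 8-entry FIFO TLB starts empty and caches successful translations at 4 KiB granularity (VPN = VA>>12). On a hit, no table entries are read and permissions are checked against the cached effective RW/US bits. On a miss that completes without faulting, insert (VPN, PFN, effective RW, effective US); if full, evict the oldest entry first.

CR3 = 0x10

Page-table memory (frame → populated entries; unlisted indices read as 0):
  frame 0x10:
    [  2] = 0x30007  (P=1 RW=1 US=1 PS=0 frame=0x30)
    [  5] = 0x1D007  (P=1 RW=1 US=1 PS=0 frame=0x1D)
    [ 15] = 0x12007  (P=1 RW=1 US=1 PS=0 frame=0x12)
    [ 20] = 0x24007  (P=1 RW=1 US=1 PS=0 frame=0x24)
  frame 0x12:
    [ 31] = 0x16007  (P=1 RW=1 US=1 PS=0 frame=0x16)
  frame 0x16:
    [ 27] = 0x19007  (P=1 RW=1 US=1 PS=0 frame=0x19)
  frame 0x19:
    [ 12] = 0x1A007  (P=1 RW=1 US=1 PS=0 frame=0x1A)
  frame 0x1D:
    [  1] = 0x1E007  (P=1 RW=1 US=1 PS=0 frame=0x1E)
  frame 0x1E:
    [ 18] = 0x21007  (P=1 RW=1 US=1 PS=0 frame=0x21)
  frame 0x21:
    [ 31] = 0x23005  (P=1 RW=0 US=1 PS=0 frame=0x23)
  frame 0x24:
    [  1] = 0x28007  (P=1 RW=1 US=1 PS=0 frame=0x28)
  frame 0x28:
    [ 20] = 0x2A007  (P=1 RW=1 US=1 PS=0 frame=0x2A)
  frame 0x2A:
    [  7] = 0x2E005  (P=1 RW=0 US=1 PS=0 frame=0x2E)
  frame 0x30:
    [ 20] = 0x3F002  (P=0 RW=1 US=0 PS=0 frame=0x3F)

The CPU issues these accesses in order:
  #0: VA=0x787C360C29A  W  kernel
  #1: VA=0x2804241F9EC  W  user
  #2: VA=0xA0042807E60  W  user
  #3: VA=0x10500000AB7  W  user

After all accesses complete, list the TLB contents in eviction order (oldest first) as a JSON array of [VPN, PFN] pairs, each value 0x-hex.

Trace:
#0 VA=0x787C360C29A (w,kernel):
  L0 @0x10[15] → 0x12007  P=1,RW=1,US=1,PS=0
  L1 @0x12[31] → 0x16007  P=1,RW=1,US=1,PS=0
  L2 @0x16[27] → 0x19007  P=1,RW=1,US=1,PS=0
  L3 @0x19[12] → 0x1A007  P=1,RW=1,US=1,PS=0
  ✓ 0x1A29A  — 4 lookups
#1 VA=0x2804241F9EC (w,user):
  L0 @0x10[5] → 0x1D007  P=1,RW=1,US=1,PS=0
  L1 @0x1D[1] → 0x1E007  P=1,RW=1,US=1,PS=0
  L2 @0x1E[18] → 0x21007  P=1,RW=1,US=1,PS=0
  L3 @0x21[31] → 0x23005  P=1,RW=0,US=1,PS=0
  ⇒ fault: PROTECTION_VIOLATION  — 4 lookups
#2 VA=0xA0042807E60 (w,user):
  L0 @0x10[20] → 0x24007  P=1,RW=1,US=1,PS=0
  L1 @0x24[1] → 0x28007  P=1,RW=1,US=1,PS=0
  L2 @0x28[20] → 0x2A007  P=1,RW=1,US=1,PS=0
  L3 @0x2A[7] → 0x2E005  P=1,RW=0,US=1,PS=0
  ⇒ fault: PROTECTION_VIOLATION  — 4 lookups
#3 VA=0x10500000AB7 (w,user):
  L0 @0x10[2] → 0x30007  P=1,RW=1,US=1,PS=0
  L1 @0x30[20] → 0x3F002  P=0,RW=1,US=0,PS=0
  ⇒ fault: PAGE_NOT_PRESENT  — 2 lookups

TLB: [["0x787C360C", "0x1A"]]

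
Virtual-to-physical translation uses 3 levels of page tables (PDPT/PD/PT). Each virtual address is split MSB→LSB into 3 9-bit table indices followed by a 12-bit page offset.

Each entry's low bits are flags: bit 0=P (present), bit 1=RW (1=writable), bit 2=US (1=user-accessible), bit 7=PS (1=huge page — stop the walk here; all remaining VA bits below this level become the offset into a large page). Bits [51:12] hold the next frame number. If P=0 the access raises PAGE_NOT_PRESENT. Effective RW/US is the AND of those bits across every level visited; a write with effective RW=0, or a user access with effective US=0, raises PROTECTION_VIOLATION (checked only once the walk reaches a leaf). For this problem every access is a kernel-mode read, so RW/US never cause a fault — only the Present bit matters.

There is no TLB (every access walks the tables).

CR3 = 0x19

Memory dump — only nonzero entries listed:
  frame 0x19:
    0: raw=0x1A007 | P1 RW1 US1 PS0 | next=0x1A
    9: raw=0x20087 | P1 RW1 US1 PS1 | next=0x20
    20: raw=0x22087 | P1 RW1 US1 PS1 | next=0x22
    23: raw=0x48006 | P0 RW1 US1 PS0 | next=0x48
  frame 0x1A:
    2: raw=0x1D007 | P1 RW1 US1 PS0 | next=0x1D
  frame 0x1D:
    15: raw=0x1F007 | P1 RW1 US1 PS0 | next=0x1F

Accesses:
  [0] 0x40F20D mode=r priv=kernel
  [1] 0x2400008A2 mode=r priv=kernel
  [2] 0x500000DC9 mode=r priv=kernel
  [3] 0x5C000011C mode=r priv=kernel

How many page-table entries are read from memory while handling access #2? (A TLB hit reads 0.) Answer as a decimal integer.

Trace:
#0 VA=0x40F20D (r,kernel):
  lvl0: tbl 0x19, slot 0 ⇒ 0x1A007 (P1/RW1/US1/PS0)
  lvl1: tbl 0x1A, slot 2 ⇒ 0x1D007 (P1/RW1/US1/PS0)
  lvl2: tbl 0x1D, slot 15 ⇒ 0x1F007 (P1/RW1/US1/PS0)
  → PA=0x1F20D  (3 entries read)
#1 VA=0x2400008A2 (r,kernel):
  lvl0: tbl 0x19, slot 9 ⇒ 0x20087 (P1/RW1/US1/PS1)
  → PA=0x208A2 (huge @L0)  (1 entries read)
#2 VA=0x500000DC9 (r,kernel):
  lvl0: tbl 0x19, slot 20 ⇒ 0x22087 (P1/RW1/US1/PS1)
  → PA=0x22DC9 (huge @L0)  (1 entries read)
#3 VA=0x5C000011C (r,kernel):
  lvl0: tbl 0x19, slot 23 ⇒ 0x48006 (P0/RW1/US1/PS0)
  ⇒ fault: PAGE_NOT_PRESENT  — 1 lookups

Entries read for #2: 1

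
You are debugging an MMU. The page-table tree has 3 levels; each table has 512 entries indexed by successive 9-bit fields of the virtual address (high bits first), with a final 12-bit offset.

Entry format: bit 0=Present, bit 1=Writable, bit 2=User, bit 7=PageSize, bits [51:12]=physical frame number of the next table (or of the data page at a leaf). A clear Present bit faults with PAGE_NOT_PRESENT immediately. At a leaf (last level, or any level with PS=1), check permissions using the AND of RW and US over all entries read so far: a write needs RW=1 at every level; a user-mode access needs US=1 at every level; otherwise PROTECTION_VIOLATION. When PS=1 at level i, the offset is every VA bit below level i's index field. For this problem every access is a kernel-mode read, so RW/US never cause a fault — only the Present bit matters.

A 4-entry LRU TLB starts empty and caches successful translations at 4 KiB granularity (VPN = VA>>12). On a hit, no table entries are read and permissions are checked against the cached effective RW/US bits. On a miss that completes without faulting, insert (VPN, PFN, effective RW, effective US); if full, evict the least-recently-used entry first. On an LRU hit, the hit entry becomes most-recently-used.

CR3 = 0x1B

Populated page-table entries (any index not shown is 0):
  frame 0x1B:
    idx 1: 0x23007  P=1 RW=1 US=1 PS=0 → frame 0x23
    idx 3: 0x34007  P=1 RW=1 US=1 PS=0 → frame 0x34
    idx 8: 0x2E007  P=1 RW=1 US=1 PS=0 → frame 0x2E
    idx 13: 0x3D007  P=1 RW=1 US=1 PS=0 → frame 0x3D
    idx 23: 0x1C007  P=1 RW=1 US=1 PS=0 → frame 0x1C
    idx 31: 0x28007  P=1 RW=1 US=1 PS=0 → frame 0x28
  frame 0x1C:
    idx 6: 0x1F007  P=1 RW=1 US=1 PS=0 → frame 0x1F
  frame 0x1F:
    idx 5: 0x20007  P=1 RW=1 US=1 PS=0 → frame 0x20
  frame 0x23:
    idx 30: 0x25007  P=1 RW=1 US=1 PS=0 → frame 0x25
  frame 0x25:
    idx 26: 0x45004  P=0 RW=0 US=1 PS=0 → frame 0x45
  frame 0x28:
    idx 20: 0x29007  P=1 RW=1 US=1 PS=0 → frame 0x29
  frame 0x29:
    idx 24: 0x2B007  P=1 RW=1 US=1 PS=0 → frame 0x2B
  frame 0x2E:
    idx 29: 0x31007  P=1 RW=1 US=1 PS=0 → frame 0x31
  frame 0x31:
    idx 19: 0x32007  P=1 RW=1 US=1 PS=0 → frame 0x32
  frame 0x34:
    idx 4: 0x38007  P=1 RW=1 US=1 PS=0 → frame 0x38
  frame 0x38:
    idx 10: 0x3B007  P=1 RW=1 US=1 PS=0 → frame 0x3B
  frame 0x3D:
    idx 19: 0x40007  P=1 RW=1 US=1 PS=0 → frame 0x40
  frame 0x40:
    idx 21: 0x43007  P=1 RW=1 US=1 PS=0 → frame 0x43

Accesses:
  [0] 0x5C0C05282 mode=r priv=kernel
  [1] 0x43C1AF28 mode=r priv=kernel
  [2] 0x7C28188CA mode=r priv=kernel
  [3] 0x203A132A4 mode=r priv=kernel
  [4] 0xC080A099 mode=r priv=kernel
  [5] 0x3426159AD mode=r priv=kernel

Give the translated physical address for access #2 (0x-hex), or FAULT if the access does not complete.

Walk each access:
#0 VA=0x5C0C05282 (r,kernel):
  lvl0: tbl 0x1B, slot 23 ⇒ 0x1C007 (P1/RW1/US1/PS0)
  lvl1: tbl 0x1C, slot 6 ⇒ 0x1F007 (P1/RW1/US1/PS0)
  lvl2: tbl 0x1F, slot 5 ⇒ 0x20007 (P1/RW1/US1/PS0)
  ✓ 0x20282  — 3 lookups
#1 VA=0x43C1AF28 (r,kernel):
  lvl0: tbl 0x1B, slot 1 ⇒ 0x23007 (P1/RW1/US1/PS0)
  lvl1: tbl 0x23, slot 30 ⇒ 0x25007 (P1/RW1/US1/PS0)
  lvl2: tbl 0x25, slot 26 ⇒ 0x45004 (P0/RW0/US1/PS0)
  → PAGE_NOT_PRESENT  (3 entries read)
#2 VA=0x7C28188CA (r,kernel):
  lvl0: tbl 0x1B, slot 31 ⇒ 0x28007 (P1/RW1/US1/PS0)
  lvl1: tbl 0x28, slot 20 ⇒ 0x29007 (P1/RW1/US1/PS0)
  lvl2: tbl 0x29, slot 24 ⇒ 0x2B007 (P1/RW1/US1/PS0)
  ✓ 0x2B8CA  — 3 lookups
#3 VA=0x203A132A4 (r,kernel):
  lvl0: tbl 0x1B, slot 8 ⇒ 0x2E007 (P1/RW1/US1/PS0)
  lvl1: tbl 0x2E, slot 29 ⇒ 0x31007 (P1/RW1/US1/PS0)
  lvl2: tbl 0x31, slot 19 ⇒ 0x32007 (P1/RW1/US1/PS0)
  ✓ 0x322A4  — 3 lookups
#4 VA=0xC080A099 (r,kernel):
  lvl0: tbl 0x1B, slot 3 ⇒ 0x34007 (P1/RW1/US1/PS0)
  lvl1: tbl 0x34, slot 4 ⇒ 0x38007 (P1/RW1/US1/PS0)
  lvl2: tbl 0x38, slot 10 ⇒ 0x3B007 (P1/RW1/US1/PS0)
  ✓ 0x3B099  — 3 lookups
#5 VA=0x3426159AD (r,kernel):
  lvl0: tbl 0x1B, slot 13 ⇒ 0x3D007 (P1/RW1/US1/PS0)
  lvl1: tbl 0x3D, slot 19 ⇒ 0x40007 (P1/RW1/US1/PS0)
  lvl2: tbl 0x40, slot 21 ⇒ 0x43007 (P1/RW1/US1/PS0)
  ✓ 0x439AD  — 3 lookups

Access #2 PA: 0x2B8CA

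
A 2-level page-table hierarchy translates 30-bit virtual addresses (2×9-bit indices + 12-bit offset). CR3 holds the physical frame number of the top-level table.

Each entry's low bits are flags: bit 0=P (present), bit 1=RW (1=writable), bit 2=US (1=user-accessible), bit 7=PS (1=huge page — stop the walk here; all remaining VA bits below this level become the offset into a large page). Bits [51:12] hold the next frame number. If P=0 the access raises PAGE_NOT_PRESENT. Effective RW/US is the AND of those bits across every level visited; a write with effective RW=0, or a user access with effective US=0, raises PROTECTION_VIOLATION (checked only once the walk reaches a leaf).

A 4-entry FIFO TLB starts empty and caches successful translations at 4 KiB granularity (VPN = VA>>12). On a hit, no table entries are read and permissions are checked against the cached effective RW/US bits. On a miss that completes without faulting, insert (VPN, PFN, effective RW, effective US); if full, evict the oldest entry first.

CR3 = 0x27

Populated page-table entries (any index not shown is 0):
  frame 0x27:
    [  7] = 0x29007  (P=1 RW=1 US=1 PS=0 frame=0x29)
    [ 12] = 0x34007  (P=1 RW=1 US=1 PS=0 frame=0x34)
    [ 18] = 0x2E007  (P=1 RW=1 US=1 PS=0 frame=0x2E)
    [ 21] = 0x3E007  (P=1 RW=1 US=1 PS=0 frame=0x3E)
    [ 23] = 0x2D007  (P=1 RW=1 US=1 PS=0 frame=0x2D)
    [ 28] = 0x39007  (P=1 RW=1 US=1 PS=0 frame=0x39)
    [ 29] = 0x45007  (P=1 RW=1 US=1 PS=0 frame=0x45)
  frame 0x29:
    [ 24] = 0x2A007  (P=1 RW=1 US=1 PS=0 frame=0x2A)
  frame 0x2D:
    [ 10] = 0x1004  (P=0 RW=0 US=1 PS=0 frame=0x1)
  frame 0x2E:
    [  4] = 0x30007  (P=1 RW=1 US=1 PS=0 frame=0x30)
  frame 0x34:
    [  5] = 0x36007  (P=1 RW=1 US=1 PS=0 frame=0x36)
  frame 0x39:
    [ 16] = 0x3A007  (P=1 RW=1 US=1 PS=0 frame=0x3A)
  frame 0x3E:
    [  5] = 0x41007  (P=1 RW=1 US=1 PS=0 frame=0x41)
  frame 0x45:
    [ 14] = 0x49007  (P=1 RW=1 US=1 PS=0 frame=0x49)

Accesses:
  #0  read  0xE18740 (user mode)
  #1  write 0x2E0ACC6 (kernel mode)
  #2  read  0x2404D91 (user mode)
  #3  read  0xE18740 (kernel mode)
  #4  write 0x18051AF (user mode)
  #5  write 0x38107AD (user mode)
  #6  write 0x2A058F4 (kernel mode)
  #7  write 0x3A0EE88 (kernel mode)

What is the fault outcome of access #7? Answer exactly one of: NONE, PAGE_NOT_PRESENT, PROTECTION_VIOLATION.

Per-access translation:
#0 VA=0xE18740 (r,user):
  [0] read 0x27 idx=7: raw=0x29007 flags P=1 W=1 U=1 S=0
  [1] read 0x29 idx=24: raw=0x2A007 flags P=1 W=1 U=1 S=0
  ⇒ phys 0x2A740  [2 reads]
#1 VA=0x2E0ACC6 (w,kernel):
  [0] read 0x27 idx=23: raw=0x2D007 flags P=1 W=1 U=1 S=0
  [1] read 0x2D idx=10: raw=0x1004 flags P=0 W=0 U=1 S=0
  → PAGE_NOT_PRESENT  (2 entries read)
#2 VA=0x2404D91 (r,user):
  [0] read 0x27 idx=18: raw=0x2E007 flags P=1 W=1 U=1 S=0
  [1] read 0x2E idx=4: raw=0x30007 flags P=1 W=1 U=1 S=0
  ⇒ phys 0x30D91  [2 reads]
#3 VA=0xE18740 (r,kernel):
  TLB hit vpn=0xE18 → PA=0x2A740
#4 VA=0x18051AF (w,user):
  [0] read 0x27 idx=12: raw=0x34007 flags P=1 W=1 U=1 S=0
  [1] read 0x34 idx=5: raw=0x36007 flags P=1 W=1 U=1 S=0
  ⇒ phys 0x361AF  [2 reads]
#5 VA=0x38107AD (w,user):
  [0] read 0x27 idx=28: raw=0x39007 flags P=1 W=1 U=1 S=0
  [1] read 0x39 idx=16: raw=0x3A007 flags P=1 W=1 U=1 S=0
  ⇒ phys 0x3A7AD  [2 reads]
#6 VA=0x2A058F4 (w,kernel):
  [0] read 0x27 idx=21: raw=0x3E007 flags P=1 W=1 U=1 S=0
  [1] read 0x3E idx=5: raw=0x41007 flags P=1 W=1 U=1 S=0
  ⇒ phys 0x418F4  [2 reads]
#7 VA=0x3A0EE88 (w,kernel):
  [0] read 0x27 idx=29: raw=0x45007 flags P=1 W=1 U=1 S=0
  [1] read 0x45 idx=14: raw=0x49007 flags P=1 W=1 U=1 S=0
  ⇒ phys 0x49E88  [2 reads]

Access #7 fault: NONE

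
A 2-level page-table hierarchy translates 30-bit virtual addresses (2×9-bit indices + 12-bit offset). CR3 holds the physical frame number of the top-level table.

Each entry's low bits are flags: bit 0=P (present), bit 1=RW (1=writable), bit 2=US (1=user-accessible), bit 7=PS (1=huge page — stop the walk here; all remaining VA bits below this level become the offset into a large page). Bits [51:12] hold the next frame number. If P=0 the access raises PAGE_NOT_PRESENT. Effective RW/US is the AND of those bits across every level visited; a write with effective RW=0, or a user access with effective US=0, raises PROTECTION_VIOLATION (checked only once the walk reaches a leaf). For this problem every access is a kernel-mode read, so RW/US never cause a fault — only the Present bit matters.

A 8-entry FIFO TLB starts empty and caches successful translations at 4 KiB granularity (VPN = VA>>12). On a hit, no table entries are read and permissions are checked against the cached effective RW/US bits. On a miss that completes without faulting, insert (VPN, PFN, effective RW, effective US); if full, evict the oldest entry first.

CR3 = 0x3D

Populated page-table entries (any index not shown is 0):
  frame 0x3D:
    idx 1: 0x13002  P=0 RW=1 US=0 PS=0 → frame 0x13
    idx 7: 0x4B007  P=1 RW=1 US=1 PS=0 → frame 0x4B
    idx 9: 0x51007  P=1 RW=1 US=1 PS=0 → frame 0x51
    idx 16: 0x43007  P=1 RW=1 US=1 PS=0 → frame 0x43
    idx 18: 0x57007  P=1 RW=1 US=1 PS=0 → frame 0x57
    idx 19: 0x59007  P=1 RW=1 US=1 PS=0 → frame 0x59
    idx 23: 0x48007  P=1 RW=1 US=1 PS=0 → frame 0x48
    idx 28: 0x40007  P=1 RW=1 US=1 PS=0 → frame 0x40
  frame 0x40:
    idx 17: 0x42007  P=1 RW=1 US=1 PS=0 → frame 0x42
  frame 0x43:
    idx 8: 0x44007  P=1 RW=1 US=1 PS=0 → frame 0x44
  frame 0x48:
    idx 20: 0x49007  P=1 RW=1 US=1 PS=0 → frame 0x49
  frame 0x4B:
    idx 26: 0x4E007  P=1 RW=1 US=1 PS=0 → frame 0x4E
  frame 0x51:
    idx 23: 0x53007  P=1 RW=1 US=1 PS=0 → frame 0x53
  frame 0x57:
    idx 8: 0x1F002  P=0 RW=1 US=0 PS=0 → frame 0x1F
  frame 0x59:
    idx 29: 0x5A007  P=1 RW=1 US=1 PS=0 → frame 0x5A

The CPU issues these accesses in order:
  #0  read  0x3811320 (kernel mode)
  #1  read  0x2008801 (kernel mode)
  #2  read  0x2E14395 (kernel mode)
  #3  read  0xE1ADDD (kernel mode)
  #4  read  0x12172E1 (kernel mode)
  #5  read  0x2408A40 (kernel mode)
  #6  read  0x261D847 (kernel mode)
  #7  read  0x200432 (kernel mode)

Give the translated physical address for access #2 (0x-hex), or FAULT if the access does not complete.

Trace:
#0 VA=0x3811320 (r,kernel):
  L0: frame=0x3D idx=28 entry=0x40007 [P=1 RW=1 US=1 PS=0]
  L1: frame=0x40 idx=17 entry=0x42007 [P=1 RW=1 US=1 PS=0]
  ⇒ phys 0x42320  [2 reads]
#1 VA=0x2008801 (r,kernel):
  L0: frame=0x3D idx=16 entry=0x43007 [P=1 RW=1 US=1 PS=0]
  L1: frame=0x43 idx=8 entry=0x44007 [P=1 RW=1 US=1 PS=0]
  ⇒ phys 0x44801  [2 reads]
#2 VA=0x2E14395 (r,kernel):
  L0: frame=0x3D idx=23 entry=0x48007 [P=1 RW=1 US=1 PS=0]
  L1: frame=0x48 idx=20 entry=0x49007 [P=1 RW=1 US=1 PS=0]
  ⇒ phys 0x49395  [2 reads]
#3 VA=0xE1ADDD (r,kernel):
  L0: frame=0x3D idx=7 entry=0x4B007 [P=1 RW=1 US=1 PS=0]
  L1: frame=0x4B idx=26 entry=0x4E007 [P=1 RW=1 US=1 PS=0]
  ⇒ phys 0x4EDDD  [2 reads]
#4 VA=0x12172E1 (r,kernel):
  L0: frame=0x3D idx=9 entry=0x51007 [P=1 RW=1 US=1 PS=0]
  L1: frame=0x51 idx=23 entry=0x53007 [P=1 RW=1 US=1 PS=0]
  ⇒ phys 0x532E1  [2 reads]
#5 VA=0x2408A40 (r,kernel):
  L0: frame=0x3D idx=18 entry=0x57007 [P=1 RW=1 US=1 PS=0]
  L1: frame=0x57 idx=8 entry=0x1F002 [P=0 RW=1 US=0 PS=0]
  → PAGE_NOT_PRESENT  (2 entries read)
#6 VA=0x261D847 (r,kernel):
  L0: frame=0x3D idx=19 entry=0x59007 [P=1 RW=1 US=1 PS=0]
  L1: frame=0x59 idx=29 entry=0x5A007 [P=1 RW=1 US=1 PS=0]
  ⇒ phys 0x5A847  [2 reads]
#7 VA=0x200432 (r,kernel):
  L0: frame=0x3D idx=1 entry=0x13002 [P=0 RW=1 US=0 PS=0]
  → PAGE_NOT_PRESENT  (1 entries read)

Access #2 PA: 0x49395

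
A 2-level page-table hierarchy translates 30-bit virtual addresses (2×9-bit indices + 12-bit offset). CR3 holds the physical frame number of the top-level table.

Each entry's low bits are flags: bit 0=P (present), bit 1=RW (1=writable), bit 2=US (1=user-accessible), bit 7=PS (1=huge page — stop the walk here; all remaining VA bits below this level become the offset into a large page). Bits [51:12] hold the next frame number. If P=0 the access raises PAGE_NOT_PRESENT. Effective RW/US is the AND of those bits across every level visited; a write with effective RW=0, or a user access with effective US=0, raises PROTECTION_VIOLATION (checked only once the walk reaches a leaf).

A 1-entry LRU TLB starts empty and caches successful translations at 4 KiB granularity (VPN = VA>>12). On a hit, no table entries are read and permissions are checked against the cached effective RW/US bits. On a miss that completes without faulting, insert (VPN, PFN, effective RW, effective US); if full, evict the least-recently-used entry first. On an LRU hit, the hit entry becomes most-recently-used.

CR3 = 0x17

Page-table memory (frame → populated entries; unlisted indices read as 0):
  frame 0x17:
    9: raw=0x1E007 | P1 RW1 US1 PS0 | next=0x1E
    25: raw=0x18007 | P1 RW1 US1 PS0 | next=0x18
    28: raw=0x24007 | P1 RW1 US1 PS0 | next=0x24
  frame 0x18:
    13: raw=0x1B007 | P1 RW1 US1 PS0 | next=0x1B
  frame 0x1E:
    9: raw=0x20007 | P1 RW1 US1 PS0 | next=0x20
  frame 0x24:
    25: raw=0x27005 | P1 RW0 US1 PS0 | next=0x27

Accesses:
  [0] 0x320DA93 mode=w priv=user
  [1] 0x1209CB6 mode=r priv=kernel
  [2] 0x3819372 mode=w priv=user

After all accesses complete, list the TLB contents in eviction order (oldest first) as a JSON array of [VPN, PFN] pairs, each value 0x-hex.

Walk each access:
#0 VA=0x320DA93 (w,user):
  L0 @0x17[25] → 0x18007  P=1,RW=1,US=1,PS=0
  L1 @0x18[13] → 0x1B007  P=1,RW=1,US=1,PS=0
  → PA=0x1BA93  (2 entries read)
#1 VA=0x1209CB6 (r,kernel):
  L0 @0x17[9] → 0x1E007  P=1,RW=1,US=1,PS=0
  L1 @0x1E[9] → 0x20007  P=1,RW=1,US=1,PS=0
  → PA=0x20CB6  (2 entries read)
#2 VA=0x3819372 (w,user):
  L0 @0x17[28] → 0x24007  P=1,RW=1,US=1,PS=0
  L1 @0x24[25] → 0x27005  P=1,RW=0,US=1,PS=0
  → PROTECTION_VIOLATION  (2 entries read)

TLB: [["0x1209", "0x20"]]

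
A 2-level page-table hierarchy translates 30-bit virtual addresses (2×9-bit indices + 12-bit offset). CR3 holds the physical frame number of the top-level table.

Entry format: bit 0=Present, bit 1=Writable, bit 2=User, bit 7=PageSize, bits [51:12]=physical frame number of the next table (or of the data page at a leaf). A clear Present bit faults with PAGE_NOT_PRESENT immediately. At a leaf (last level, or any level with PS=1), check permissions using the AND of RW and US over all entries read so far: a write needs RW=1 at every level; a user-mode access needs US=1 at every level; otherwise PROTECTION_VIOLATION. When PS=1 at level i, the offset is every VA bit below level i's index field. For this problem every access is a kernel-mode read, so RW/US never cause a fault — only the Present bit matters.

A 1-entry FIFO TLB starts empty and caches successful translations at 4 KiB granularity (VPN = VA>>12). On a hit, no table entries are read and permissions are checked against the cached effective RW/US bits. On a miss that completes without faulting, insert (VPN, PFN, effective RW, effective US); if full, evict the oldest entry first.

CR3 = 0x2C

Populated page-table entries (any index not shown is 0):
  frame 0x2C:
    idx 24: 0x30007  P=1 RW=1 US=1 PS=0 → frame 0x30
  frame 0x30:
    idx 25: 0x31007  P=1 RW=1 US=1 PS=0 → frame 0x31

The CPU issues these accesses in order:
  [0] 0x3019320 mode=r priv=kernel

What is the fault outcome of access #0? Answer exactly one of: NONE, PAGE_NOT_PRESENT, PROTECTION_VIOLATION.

Trace:
#0 VA=0x3019320 (r,kernel):
  L0: frame=0x2C idx=24 entry=0x30007 [P=1 RW=1 US=1 PS=0]
  L1: frame=0x30 idx=25 entry=0x31007 [P=1 RW=1 US=1 PS=0]
  → PA=0x31320  (2 entries read)

Access #0 fault: NONE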